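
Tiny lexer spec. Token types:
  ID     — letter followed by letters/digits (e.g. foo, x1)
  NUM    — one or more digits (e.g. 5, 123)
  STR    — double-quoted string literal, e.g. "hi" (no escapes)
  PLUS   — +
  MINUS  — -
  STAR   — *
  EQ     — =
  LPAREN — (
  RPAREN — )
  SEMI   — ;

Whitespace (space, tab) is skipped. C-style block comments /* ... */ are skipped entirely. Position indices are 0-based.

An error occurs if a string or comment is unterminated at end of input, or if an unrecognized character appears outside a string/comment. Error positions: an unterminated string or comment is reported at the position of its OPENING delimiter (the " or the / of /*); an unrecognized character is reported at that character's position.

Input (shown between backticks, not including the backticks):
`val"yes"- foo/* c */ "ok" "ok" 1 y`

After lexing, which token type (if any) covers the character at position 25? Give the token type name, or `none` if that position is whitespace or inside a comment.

pos=0: emit ID 'val' (now at pos=3)
pos=3: enter STRING mode
pos=3: emit STR "yes" (now at pos=8)
pos=8: emit MINUS '-'
pos=10: emit ID 'foo' (now at pos=13)
pos=13: enter COMMENT mode (saw '/*')
exit COMMENT mode (now at pos=20)
pos=21: enter STRING mode
pos=21: emit STR "ok" (now at pos=25)
pos=26: enter STRING mode
pos=26: emit STR "ok" (now at pos=30)
pos=31: emit NUM '1' (now at pos=32)
pos=33: emit ID 'y' (now at pos=34)
DONE. 8 tokens: [ID, STR, MINUS, ID, STR, STR, NUM, ID]
Position 25: char is ' ' -> none

Answer: none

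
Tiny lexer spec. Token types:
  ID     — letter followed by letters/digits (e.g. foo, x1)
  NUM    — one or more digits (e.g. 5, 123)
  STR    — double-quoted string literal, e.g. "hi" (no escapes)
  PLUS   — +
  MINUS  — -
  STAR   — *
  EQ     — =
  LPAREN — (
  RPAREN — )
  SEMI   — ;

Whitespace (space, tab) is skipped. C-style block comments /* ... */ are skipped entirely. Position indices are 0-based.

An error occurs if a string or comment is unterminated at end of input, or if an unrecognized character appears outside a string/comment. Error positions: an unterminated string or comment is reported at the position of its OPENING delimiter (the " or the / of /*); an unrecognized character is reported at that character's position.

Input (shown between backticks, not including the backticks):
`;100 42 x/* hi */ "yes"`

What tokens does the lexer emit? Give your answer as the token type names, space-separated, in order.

Answer: SEMI NUM NUM ID STR

Derivation:
pos=0: emit SEMI ';'
pos=1: emit NUM '100' (now at pos=4)
pos=5: emit NUM '42' (now at pos=7)
pos=8: emit ID 'x' (now at pos=9)
pos=9: enter COMMENT mode (saw '/*')
exit COMMENT mode (now at pos=17)
pos=18: enter STRING mode
pos=18: emit STR "yes" (now at pos=23)
DONE. 5 tokens: [SEMI, NUM, NUM, ID, STR]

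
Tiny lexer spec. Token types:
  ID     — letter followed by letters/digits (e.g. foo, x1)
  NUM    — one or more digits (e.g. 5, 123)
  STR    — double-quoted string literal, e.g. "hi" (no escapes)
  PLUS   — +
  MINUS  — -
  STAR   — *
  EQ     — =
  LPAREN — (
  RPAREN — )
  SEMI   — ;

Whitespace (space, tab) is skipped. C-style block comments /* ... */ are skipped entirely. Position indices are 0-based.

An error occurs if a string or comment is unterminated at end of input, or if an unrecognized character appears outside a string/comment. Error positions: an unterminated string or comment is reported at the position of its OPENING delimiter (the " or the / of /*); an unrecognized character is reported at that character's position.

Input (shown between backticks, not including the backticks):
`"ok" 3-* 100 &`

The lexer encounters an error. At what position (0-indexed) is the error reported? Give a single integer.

pos=0: enter STRING mode
pos=0: emit STR "ok" (now at pos=4)
pos=5: emit NUM '3' (now at pos=6)
pos=6: emit MINUS '-'
pos=7: emit STAR '*'
pos=9: emit NUM '100' (now at pos=12)
pos=13: ERROR — unrecognized char '&'

Answer: 13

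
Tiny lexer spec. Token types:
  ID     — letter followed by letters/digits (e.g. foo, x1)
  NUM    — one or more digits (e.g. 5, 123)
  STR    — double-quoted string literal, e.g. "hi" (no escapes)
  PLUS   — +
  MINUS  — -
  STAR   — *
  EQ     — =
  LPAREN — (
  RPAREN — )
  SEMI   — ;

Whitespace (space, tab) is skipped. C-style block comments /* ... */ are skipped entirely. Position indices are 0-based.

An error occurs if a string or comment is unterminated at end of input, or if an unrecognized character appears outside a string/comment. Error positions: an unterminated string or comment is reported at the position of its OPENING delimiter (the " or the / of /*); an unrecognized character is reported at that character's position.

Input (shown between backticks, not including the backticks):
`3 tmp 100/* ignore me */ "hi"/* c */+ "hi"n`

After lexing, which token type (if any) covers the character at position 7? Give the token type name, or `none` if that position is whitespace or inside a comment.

pos=0: emit NUM '3' (now at pos=1)
pos=2: emit ID 'tmp' (now at pos=5)
pos=6: emit NUM '100' (now at pos=9)
pos=9: enter COMMENT mode (saw '/*')
exit COMMENT mode (now at pos=24)
pos=25: enter STRING mode
pos=25: emit STR "hi" (now at pos=29)
pos=29: enter COMMENT mode (saw '/*')
exit COMMENT mode (now at pos=36)
pos=36: emit PLUS '+'
pos=38: enter STRING mode
pos=38: emit STR "hi" (now at pos=42)
pos=42: emit ID 'n' (now at pos=43)
DONE. 7 tokens: [NUM, ID, NUM, STR, PLUS, STR, ID]
Position 7: char is '0' -> NUM

Answer: NUM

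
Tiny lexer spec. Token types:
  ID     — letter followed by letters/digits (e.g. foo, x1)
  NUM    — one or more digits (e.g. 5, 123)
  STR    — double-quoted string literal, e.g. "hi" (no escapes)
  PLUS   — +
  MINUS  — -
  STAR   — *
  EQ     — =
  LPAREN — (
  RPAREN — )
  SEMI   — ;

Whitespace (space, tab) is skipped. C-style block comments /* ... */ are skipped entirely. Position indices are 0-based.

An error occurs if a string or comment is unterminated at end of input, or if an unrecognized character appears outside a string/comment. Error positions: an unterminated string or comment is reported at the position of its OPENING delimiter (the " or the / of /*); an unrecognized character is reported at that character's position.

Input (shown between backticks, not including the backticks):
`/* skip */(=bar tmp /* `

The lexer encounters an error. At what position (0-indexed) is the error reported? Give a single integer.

pos=0: enter COMMENT mode (saw '/*')
exit COMMENT mode (now at pos=10)
pos=10: emit LPAREN '('
pos=11: emit EQ '='
pos=12: emit ID 'bar' (now at pos=15)
pos=16: emit ID 'tmp' (now at pos=19)
pos=20: enter COMMENT mode (saw '/*')
pos=20: ERROR — unterminated comment (reached EOF)

Answer: 20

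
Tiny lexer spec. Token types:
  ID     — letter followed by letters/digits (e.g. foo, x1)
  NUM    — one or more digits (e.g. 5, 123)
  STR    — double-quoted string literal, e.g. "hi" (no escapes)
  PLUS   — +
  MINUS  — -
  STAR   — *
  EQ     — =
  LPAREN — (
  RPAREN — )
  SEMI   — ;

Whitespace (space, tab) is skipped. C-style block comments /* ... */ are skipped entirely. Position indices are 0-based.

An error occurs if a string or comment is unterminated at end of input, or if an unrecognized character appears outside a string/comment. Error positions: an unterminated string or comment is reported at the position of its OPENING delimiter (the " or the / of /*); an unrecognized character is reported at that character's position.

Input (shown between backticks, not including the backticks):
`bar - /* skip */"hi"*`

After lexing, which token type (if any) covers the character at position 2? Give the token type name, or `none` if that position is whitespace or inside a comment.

pos=0: emit ID 'bar' (now at pos=3)
pos=4: emit MINUS '-'
pos=6: enter COMMENT mode (saw '/*')
exit COMMENT mode (now at pos=16)
pos=16: enter STRING mode
pos=16: emit STR "hi" (now at pos=20)
pos=20: emit STAR '*'
DONE. 4 tokens: [ID, MINUS, STR, STAR]
Position 2: char is 'r' -> ID

Answer: ID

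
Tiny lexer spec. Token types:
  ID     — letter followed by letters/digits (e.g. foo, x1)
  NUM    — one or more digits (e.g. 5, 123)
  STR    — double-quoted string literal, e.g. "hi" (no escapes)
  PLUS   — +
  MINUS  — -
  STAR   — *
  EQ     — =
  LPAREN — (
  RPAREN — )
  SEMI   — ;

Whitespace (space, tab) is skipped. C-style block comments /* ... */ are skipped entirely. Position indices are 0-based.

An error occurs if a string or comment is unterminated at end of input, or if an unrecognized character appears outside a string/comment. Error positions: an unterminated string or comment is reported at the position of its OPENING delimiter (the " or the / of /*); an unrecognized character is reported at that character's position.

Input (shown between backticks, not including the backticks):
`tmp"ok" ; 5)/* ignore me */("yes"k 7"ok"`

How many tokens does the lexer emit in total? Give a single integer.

Answer: 10

Derivation:
pos=0: emit ID 'tmp' (now at pos=3)
pos=3: enter STRING mode
pos=3: emit STR "ok" (now at pos=7)
pos=8: emit SEMI ';'
pos=10: emit NUM '5' (now at pos=11)
pos=11: emit RPAREN ')'
pos=12: enter COMMENT mode (saw '/*')
exit COMMENT mode (now at pos=27)
pos=27: emit LPAREN '('
pos=28: enter STRING mode
pos=28: emit STR "yes" (now at pos=33)
pos=33: emit ID 'k' (now at pos=34)
pos=35: emit NUM '7' (now at pos=36)
pos=36: enter STRING mode
pos=36: emit STR "ok" (now at pos=40)
DONE. 10 tokens: [ID, STR, SEMI, NUM, RPAREN, LPAREN, STR, ID, NUM, STR]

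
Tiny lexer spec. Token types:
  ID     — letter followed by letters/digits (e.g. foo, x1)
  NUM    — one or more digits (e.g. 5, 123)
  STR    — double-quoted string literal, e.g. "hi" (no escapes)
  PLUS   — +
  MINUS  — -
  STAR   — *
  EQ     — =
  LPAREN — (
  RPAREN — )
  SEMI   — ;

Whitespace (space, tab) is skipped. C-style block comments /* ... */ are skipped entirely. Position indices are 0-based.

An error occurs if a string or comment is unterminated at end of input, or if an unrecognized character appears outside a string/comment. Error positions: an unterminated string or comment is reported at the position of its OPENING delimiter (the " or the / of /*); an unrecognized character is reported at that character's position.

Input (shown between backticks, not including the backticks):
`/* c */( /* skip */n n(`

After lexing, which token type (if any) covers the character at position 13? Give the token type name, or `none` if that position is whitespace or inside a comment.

Answer: none

Derivation:
pos=0: enter COMMENT mode (saw '/*')
exit COMMENT mode (now at pos=7)
pos=7: emit LPAREN '('
pos=9: enter COMMENT mode (saw '/*')
exit COMMENT mode (now at pos=19)
pos=19: emit ID 'n' (now at pos=20)
pos=21: emit ID 'n' (now at pos=22)
pos=22: emit LPAREN '('
DONE. 4 tokens: [LPAREN, ID, ID, LPAREN]
Position 13: char is 'k' -> none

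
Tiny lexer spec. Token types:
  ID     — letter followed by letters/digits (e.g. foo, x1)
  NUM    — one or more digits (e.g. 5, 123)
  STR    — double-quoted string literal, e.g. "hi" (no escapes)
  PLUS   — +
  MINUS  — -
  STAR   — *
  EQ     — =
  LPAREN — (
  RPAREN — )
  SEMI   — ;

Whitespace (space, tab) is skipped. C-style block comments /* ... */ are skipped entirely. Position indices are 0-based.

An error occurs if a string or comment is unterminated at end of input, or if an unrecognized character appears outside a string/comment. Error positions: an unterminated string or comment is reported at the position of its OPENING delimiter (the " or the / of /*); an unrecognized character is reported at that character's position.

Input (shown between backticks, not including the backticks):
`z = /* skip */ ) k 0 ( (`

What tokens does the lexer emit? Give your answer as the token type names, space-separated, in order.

pos=0: emit ID 'z' (now at pos=1)
pos=2: emit EQ '='
pos=4: enter COMMENT mode (saw '/*')
exit COMMENT mode (now at pos=14)
pos=15: emit RPAREN ')'
pos=17: emit ID 'k' (now at pos=18)
pos=19: emit NUM '0' (now at pos=20)
pos=21: emit LPAREN '('
pos=23: emit LPAREN '('
DONE. 7 tokens: [ID, EQ, RPAREN, ID, NUM, LPAREN, LPAREN]

Answer: ID EQ RPAREN ID NUM LPAREN LPAREN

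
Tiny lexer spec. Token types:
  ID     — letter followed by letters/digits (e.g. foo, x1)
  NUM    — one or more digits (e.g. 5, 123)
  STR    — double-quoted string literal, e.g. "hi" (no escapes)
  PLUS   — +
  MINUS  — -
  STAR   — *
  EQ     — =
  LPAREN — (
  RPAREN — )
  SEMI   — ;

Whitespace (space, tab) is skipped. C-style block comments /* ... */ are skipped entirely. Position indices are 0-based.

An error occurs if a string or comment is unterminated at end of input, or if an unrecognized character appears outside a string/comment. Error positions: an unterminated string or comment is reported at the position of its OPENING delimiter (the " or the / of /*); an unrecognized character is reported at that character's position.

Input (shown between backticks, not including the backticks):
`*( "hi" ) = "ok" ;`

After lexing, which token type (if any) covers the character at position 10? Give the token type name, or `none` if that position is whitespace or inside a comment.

pos=0: emit STAR '*'
pos=1: emit LPAREN '('
pos=3: enter STRING mode
pos=3: emit STR "hi" (now at pos=7)
pos=8: emit RPAREN ')'
pos=10: emit EQ '='
pos=12: enter STRING mode
pos=12: emit STR "ok" (now at pos=16)
pos=17: emit SEMI ';'
DONE. 7 tokens: [STAR, LPAREN, STR, RPAREN, EQ, STR, SEMI]
Position 10: char is '=' -> EQ

Answer: EQ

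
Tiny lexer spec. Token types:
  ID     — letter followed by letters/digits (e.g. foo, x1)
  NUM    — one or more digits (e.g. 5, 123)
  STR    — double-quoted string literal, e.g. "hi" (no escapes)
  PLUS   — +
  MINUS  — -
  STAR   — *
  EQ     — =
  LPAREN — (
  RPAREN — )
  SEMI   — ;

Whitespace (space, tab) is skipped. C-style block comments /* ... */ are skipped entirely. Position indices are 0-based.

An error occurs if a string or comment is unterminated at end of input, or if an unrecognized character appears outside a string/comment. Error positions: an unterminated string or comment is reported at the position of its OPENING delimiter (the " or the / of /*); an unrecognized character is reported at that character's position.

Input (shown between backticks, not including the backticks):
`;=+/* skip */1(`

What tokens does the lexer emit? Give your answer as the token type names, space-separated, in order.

Answer: SEMI EQ PLUS NUM LPAREN

Derivation:
pos=0: emit SEMI ';'
pos=1: emit EQ '='
pos=2: emit PLUS '+'
pos=3: enter COMMENT mode (saw '/*')
exit COMMENT mode (now at pos=13)
pos=13: emit NUM '1' (now at pos=14)
pos=14: emit LPAREN '('
DONE. 5 tokens: [SEMI, EQ, PLUS, NUM, LPAREN]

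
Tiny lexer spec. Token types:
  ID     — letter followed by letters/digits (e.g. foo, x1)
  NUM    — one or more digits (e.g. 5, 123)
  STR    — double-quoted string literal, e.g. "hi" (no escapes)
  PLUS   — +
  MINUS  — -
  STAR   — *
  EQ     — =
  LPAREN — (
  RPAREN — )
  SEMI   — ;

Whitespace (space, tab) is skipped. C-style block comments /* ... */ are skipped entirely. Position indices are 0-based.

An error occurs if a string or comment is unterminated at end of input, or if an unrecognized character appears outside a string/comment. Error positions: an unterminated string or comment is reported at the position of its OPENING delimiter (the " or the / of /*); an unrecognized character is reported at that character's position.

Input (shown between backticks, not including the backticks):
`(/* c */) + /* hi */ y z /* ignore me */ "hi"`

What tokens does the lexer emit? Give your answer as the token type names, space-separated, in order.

Answer: LPAREN RPAREN PLUS ID ID STR

Derivation:
pos=0: emit LPAREN '('
pos=1: enter COMMENT mode (saw '/*')
exit COMMENT mode (now at pos=8)
pos=8: emit RPAREN ')'
pos=10: emit PLUS '+'
pos=12: enter COMMENT mode (saw '/*')
exit COMMENT mode (now at pos=20)
pos=21: emit ID 'y' (now at pos=22)
pos=23: emit ID 'z' (now at pos=24)
pos=25: enter COMMENT mode (saw '/*')
exit COMMENT mode (now at pos=40)
pos=41: enter STRING mode
pos=41: emit STR "hi" (now at pos=45)
DONE. 6 tokens: [LPAREN, RPAREN, PLUS, ID, ID, STR]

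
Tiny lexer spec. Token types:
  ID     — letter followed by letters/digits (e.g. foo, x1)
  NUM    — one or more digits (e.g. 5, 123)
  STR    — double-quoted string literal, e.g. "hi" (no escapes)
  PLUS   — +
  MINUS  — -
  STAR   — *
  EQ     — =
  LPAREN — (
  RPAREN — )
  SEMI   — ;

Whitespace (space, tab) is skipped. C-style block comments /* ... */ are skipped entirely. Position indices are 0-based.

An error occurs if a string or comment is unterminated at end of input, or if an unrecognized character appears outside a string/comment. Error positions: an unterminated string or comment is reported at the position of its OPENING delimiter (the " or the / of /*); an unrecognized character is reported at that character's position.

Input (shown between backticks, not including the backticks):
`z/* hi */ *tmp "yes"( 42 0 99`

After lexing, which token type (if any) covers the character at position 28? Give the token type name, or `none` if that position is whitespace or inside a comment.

Answer: NUM

Derivation:
pos=0: emit ID 'z' (now at pos=1)
pos=1: enter COMMENT mode (saw '/*')
exit COMMENT mode (now at pos=9)
pos=10: emit STAR '*'
pos=11: emit ID 'tmp' (now at pos=14)
pos=15: enter STRING mode
pos=15: emit STR "yes" (now at pos=20)
pos=20: emit LPAREN '('
pos=22: emit NUM '42' (now at pos=24)
pos=25: emit NUM '0' (now at pos=26)
pos=27: emit NUM '99' (now at pos=29)
DONE. 8 tokens: [ID, STAR, ID, STR, LPAREN, NUM, NUM, NUM]
Position 28: char is '9' -> NUM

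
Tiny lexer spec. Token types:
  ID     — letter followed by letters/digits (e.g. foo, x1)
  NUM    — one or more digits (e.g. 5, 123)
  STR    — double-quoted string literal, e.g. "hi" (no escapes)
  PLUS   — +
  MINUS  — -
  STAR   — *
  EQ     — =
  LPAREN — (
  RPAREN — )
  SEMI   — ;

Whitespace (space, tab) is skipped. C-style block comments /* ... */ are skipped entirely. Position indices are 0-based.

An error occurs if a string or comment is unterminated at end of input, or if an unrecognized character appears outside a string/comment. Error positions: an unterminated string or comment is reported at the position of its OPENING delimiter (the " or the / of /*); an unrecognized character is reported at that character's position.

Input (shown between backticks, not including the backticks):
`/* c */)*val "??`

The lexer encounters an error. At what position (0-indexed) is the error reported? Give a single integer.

Answer: 13

Derivation:
pos=0: enter COMMENT mode (saw '/*')
exit COMMENT mode (now at pos=7)
pos=7: emit RPAREN ')'
pos=8: emit STAR '*'
pos=9: emit ID 'val' (now at pos=12)
pos=13: enter STRING mode
pos=13: ERROR — unterminated string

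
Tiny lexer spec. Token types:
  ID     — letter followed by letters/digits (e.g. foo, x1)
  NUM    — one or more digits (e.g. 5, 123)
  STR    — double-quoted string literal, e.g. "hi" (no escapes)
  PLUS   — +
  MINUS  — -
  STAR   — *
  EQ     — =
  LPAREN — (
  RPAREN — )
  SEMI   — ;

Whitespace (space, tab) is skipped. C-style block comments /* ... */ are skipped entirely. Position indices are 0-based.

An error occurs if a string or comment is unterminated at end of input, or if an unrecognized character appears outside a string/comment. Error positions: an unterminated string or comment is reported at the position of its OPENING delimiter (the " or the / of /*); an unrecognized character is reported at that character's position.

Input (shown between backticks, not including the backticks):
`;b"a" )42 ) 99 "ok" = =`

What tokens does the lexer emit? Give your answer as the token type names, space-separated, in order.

Answer: SEMI ID STR RPAREN NUM RPAREN NUM STR EQ EQ

Derivation:
pos=0: emit SEMI ';'
pos=1: emit ID 'b' (now at pos=2)
pos=2: enter STRING mode
pos=2: emit STR "a" (now at pos=5)
pos=6: emit RPAREN ')'
pos=7: emit NUM '42' (now at pos=9)
pos=10: emit RPAREN ')'
pos=12: emit NUM '99' (now at pos=14)
pos=15: enter STRING mode
pos=15: emit STR "ok" (now at pos=19)
pos=20: emit EQ '='
pos=22: emit EQ '='
DONE. 10 tokens: [SEMI, ID, STR, RPAREN, NUM, RPAREN, NUM, STR, EQ, EQ]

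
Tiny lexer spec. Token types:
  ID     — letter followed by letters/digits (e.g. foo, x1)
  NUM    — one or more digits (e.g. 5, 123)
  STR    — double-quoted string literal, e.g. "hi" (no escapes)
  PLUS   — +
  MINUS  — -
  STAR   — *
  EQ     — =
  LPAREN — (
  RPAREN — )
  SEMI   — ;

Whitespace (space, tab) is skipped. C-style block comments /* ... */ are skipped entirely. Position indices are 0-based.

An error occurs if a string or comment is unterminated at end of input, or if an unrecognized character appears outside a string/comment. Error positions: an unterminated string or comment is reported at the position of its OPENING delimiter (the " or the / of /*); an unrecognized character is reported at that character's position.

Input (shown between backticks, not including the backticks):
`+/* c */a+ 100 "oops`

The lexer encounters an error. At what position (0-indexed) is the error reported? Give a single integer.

Answer: 15

Derivation:
pos=0: emit PLUS '+'
pos=1: enter COMMENT mode (saw '/*')
exit COMMENT mode (now at pos=8)
pos=8: emit ID 'a' (now at pos=9)
pos=9: emit PLUS '+'
pos=11: emit NUM '100' (now at pos=14)
pos=15: enter STRING mode
pos=15: ERROR — unterminated string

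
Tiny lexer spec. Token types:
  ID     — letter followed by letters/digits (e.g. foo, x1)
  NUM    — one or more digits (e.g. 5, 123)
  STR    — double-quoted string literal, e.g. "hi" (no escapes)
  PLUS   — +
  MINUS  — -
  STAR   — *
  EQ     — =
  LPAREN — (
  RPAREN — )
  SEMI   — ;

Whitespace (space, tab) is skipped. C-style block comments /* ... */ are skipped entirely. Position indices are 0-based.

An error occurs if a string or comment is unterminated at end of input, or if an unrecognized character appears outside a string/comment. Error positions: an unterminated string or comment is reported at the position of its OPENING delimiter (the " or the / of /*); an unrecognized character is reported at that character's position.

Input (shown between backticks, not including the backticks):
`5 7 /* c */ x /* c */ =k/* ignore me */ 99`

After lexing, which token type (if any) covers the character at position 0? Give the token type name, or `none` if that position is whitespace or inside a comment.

pos=0: emit NUM '5' (now at pos=1)
pos=2: emit NUM '7' (now at pos=3)
pos=4: enter COMMENT mode (saw '/*')
exit COMMENT mode (now at pos=11)
pos=12: emit ID 'x' (now at pos=13)
pos=14: enter COMMENT mode (saw '/*')
exit COMMENT mode (now at pos=21)
pos=22: emit EQ '='
pos=23: emit ID 'k' (now at pos=24)
pos=24: enter COMMENT mode (saw '/*')
exit COMMENT mode (now at pos=39)
pos=40: emit NUM '99' (now at pos=42)
DONE. 6 tokens: [NUM, NUM, ID, EQ, ID, NUM]
Position 0: char is '5' -> NUM

Answer: NUM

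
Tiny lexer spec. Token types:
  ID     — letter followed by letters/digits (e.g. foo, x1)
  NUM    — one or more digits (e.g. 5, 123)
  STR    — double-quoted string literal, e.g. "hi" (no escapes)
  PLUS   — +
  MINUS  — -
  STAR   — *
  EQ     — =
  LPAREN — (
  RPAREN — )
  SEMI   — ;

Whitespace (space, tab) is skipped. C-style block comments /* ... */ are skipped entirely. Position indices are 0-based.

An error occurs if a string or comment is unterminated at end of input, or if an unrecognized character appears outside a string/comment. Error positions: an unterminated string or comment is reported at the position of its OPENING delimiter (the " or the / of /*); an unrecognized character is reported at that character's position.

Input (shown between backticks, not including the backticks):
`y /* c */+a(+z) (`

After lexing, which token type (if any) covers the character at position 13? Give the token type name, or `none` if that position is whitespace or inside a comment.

pos=0: emit ID 'y' (now at pos=1)
pos=2: enter COMMENT mode (saw '/*')
exit COMMENT mode (now at pos=9)
pos=9: emit PLUS '+'
pos=10: emit ID 'a' (now at pos=11)
pos=11: emit LPAREN '('
pos=12: emit PLUS '+'
pos=13: emit ID 'z' (now at pos=14)
pos=14: emit RPAREN ')'
pos=16: emit LPAREN '('
DONE. 8 tokens: [ID, PLUS, ID, LPAREN, PLUS, ID, RPAREN, LPAREN]
Position 13: char is 'z' -> ID

Answer: ID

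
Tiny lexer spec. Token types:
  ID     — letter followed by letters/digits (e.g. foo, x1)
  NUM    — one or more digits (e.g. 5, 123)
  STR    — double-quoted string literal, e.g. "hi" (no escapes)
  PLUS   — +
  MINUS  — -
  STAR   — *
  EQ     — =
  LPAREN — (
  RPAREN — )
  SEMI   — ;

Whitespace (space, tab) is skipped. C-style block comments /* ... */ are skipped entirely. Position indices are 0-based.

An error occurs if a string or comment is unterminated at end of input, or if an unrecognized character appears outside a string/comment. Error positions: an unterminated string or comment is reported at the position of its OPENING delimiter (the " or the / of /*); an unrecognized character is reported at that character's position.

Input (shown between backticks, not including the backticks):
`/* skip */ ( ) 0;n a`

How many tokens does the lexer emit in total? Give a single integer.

pos=0: enter COMMENT mode (saw '/*')
exit COMMENT mode (now at pos=10)
pos=11: emit LPAREN '('
pos=13: emit RPAREN ')'
pos=15: emit NUM '0' (now at pos=16)
pos=16: emit SEMI ';'
pos=17: emit ID 'n' (now at pos=18)
pos=19: emit ID 'a' (now at pos=20)
DONE. 6 tokens: [LPAREN, RPAREN, NUM, SEMI, ID, ID]

Answer: 6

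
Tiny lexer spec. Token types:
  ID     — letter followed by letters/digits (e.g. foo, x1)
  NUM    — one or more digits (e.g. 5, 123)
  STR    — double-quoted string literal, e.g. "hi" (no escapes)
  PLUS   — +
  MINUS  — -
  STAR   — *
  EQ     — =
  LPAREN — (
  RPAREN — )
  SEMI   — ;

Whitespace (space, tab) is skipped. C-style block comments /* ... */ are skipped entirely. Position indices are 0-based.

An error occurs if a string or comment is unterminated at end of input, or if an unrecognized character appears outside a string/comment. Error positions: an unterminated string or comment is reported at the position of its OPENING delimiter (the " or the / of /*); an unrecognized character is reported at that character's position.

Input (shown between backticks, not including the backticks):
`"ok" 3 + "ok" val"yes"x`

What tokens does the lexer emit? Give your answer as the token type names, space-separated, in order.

Answer: STR NUM PLUS STR ID STR ID

Derivation:
pos=0: enter STRING mode
pos=0: emit STR "ok" (now at pos=4)
pos=5: emit NUM '3' (now at pos=6)
pos=7: emit PLUS '+'
pos=9: enter STRING mode
pos=9: emit STR "ok" (now at pos=13)
pos=14: emit ID 'val' (now at pos=17)
pos=17: enter STRING mode
pos=17: emit STR "yes" (now at pos=22)
pos=22: emit ID 'x' (now at pos=23)
DONE. 7 tokens: [STR, NUM, PLUS, STR, ID, STR, ID]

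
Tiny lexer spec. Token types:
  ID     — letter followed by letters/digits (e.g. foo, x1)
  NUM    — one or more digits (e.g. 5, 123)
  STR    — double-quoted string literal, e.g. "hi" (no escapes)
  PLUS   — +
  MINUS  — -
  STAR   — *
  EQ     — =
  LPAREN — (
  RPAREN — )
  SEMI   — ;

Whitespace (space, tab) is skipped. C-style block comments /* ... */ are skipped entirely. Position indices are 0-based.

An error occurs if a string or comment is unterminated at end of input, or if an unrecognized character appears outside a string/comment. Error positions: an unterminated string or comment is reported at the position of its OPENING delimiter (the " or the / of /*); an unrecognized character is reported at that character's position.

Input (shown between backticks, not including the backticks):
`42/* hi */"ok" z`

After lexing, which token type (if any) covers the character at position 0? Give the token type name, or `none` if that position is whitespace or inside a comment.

Answer: NUM

Derivation:
pos=0: emit NUM '42' (now at pos=2)
pos=2: enter COMMENT mode (saw '/*')
exit COMMENT mode (now at pos=10)
pos=10: enter STRING mode
pos=10: emit STR "ok" (now at pos=14)
pos=15: emit ID 'z' (now at pos=16)
DONE. 3 tokens: [NUM, STR, ID]
Position 0: char is '4' -> NUM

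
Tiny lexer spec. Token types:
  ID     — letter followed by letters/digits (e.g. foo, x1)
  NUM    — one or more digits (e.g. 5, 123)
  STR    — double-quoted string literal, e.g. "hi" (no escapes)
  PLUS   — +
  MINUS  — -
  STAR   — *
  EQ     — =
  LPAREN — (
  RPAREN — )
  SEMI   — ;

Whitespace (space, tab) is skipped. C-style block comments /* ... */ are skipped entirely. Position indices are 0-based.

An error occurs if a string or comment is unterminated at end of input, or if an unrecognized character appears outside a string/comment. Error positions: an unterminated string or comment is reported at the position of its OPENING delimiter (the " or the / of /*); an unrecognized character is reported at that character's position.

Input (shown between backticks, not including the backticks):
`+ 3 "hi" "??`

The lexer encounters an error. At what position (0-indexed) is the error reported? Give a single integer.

Answer: 9

Derivation:
pos=0: emit PLUS '+'
pos=2: emit NUM '3' (now at pos=3)
pos=4: enter STRING mode
pos=4: emit STR "hi" (now at pos=8)
pos=9: enter STRING mode
pos=9: ERROR — unterminated string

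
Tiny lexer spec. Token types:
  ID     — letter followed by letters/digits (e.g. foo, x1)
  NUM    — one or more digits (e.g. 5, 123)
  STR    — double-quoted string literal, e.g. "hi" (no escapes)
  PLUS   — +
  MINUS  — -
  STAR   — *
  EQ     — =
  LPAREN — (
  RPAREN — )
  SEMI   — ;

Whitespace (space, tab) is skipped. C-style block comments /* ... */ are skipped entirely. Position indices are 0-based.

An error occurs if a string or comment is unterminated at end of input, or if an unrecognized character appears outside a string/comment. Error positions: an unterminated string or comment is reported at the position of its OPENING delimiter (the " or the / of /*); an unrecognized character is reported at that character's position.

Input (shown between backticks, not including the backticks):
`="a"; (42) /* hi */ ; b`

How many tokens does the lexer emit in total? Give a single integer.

pos=0: emit EQ '='
pos=1: enter STRING mode
pos=1: emit STR "a" (now at pos=4)
pos=4: emit SEMI ';'
pos=6: emit LPAREN '('
pos=7: emit NUM '42' (now at pos=9)
pos=9: emit RPAREN ')'
pos=11: enter COMMENT mode (saw '/*')
exit COMMENT mode (now at pos=19)
pos=20: emit SEMI ';'
pos=22: emit ID 'b' (now at pos=23)
DONE. 8 tokens: [EQ, STR, SEMI, LPAREN, NUM, RPAREN, SEMI, ID]

Answer: 8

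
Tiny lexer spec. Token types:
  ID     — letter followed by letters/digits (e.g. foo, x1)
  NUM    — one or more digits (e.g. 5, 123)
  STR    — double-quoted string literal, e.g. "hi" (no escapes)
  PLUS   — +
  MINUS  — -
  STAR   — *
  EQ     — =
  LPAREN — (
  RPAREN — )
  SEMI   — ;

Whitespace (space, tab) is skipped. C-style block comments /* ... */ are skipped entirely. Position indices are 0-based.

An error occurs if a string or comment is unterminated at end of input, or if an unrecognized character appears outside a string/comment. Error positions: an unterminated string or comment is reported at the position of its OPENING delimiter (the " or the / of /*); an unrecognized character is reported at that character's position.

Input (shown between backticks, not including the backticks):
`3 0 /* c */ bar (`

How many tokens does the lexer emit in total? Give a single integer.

Answer: 4

Derivation:
pos=0: emit NUM '3' (now at pos=1)
pos=2: emit NUM '0' (now at pos=3)
pos=4: enter COMMENT mode (saw '/*')
exit COMMENT mode (now at pos=11)
pos=12: emit ID 'bar' (now at pos=15)
pos=16: emit LPAREN '('
DONE. 4 tokens: [NUM, NUM, ID, LPAREN]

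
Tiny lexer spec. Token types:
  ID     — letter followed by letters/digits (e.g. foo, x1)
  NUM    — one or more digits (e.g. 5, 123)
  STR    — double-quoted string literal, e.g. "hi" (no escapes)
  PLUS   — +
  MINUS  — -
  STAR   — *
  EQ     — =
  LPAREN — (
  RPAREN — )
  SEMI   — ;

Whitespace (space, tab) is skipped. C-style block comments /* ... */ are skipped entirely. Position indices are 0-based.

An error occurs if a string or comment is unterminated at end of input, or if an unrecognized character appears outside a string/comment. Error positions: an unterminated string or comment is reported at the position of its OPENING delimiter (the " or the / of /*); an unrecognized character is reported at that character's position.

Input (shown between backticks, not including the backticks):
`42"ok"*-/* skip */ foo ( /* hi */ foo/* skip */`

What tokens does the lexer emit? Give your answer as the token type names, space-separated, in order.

pos=0: emit NUM '42' (now at pos=2)
pos=2: enter STRING mode
pos=2: emit STR "ok" (now at pos=6)
pos=6: emit STAR '*'
pos=7: emit MINUS '-'
pos=8: enter COMMENT mode (saw '/*')
exit COMMENT mode (now at pos=18)
pos=19: emit ID 'foo' (now at pos=22)
pos=23: emit LPAREN '('
pos=25: enter COMMENT mode (saw '/*')
exit COMMENT mode (now at pos=33)
pos=34: emit ID 'foo' (now at pos=37)
pos=37: enter COMMENT mode (saw '/*')
exit COMMENT mode (now at pos=47)
DONE. 7 tokens: [NUM, STR, STAR, MINUS, ID, LPAREN, ID]

Answer: NUM STR STAR MINUS ID LPAREN ID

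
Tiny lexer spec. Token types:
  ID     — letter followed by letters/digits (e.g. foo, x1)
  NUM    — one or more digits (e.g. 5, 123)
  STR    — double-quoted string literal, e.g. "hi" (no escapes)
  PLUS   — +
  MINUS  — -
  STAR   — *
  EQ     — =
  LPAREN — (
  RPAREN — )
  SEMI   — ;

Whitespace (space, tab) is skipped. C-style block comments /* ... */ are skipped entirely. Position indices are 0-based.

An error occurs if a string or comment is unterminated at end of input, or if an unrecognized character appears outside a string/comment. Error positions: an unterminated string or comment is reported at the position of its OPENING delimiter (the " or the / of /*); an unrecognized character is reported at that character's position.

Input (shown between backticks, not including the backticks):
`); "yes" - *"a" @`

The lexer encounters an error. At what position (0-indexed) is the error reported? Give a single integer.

Answer: 16

Derivation:
pos=0: emit RPAREN ')'
pos=1: emit SEMI ';'
pos=3: enter STRING mode
pos=3: emit STR "yes" (now at pos=8)
pos=9: emit MINUS '-'
pos=11: emit STAR '*'
pos=12: enter STRING mode
pos=12: emit STR "a" (now at pos=15)
pos=16: ERROR — unrecognized char '@'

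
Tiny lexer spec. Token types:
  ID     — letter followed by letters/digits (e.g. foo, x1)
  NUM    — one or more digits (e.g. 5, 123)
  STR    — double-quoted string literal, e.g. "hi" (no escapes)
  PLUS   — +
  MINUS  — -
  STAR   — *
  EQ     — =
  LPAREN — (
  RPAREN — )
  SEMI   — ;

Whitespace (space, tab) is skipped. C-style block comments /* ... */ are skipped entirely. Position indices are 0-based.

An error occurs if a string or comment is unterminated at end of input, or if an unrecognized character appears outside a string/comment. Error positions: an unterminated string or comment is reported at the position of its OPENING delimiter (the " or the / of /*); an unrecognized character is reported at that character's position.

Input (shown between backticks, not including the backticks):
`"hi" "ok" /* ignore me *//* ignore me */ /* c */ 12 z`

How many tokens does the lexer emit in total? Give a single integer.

Answer: 4

Derivation:
pos=0: enter STRING mode
pos=0: emit STR "hi" (now at pos=4)
pos=5: enter STRING mode
pos=5: emit STR "ok" (now at pos=9)
pos=10: enter COMMENT mode (saw '/*')
exit COMMENT mode (now at pos=25)
pos=25: enter COMMENT mode (saw '/*')
exit COMMENT mode (now at pos=40)
pos=41: enter COMMENT mode (saw '/*')
exit COMMENT mode (now at pos=48)
pos=49: emit NUM '12' (now at pos=51)
pos=52: emit ID 'z' (now at pos=53)
DONE. 4 tokens: [STR, STR, NUM, ID]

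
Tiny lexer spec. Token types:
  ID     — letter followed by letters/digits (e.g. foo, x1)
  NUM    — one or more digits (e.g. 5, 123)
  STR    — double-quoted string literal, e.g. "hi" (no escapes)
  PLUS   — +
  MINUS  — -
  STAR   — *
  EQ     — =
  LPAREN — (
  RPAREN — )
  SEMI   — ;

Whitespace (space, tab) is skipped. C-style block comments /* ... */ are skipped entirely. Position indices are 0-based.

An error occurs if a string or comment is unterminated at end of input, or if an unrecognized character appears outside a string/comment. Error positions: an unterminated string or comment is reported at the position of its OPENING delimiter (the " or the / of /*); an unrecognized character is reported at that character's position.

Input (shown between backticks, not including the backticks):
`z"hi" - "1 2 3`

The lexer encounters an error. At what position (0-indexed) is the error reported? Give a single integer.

Answer: 8

Derivation:
pos=0: emit ID 'z' (now at pos=1)
pos=1: enter STRING mode
pos=1: emit STR "hi" (now at pos=5)
pos=6: emit MINUS '-'
pos=8: enter STRING mode
pos=8: ERROR — unterminated string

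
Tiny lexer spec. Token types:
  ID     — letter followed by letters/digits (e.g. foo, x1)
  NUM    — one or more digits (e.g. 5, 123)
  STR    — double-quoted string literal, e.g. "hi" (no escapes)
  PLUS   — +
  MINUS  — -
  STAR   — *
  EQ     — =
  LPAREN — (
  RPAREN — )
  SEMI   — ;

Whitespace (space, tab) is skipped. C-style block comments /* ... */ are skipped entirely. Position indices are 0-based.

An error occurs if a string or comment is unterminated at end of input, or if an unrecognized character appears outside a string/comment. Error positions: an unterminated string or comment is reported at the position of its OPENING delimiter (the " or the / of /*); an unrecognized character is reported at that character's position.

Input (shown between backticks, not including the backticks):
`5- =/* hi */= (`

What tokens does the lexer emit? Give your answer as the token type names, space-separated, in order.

Answer: NUM MINUS EQ EQ LPAREN

Derivation:
pos=0: emit NUM '5' (now at pos=1)
pos=1: emit MINUS '-'
pos=3: emit EQ '='
pos=4: enter COMMENT mode (saw '/*')
exit COMMENT mode (now at pos=12)
pos=12: emit EQ '='
pos=14: emit LPAREN '('
DONE. 5 tokens: [NUM, MINUS, EQ, EQ, LPAREN]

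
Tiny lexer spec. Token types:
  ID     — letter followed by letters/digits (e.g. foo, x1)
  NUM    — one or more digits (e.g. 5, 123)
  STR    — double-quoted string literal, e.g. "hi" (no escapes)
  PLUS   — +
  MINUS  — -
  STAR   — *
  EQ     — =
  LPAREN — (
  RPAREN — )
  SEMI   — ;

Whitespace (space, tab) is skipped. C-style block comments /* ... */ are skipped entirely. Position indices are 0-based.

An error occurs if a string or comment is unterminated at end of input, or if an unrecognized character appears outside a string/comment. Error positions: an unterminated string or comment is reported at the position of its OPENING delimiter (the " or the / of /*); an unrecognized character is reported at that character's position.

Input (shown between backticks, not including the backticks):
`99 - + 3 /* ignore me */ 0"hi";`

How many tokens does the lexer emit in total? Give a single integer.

Answer: 7

Derivation:
pos=0: emit NUM '99' (now at pos=2)
pos=3: emit MINUS '-'
pos=5: emit PLUS '+'
pos=7: emit NUM '3' (now at pos=8)
pos=9: enter COMMENT mode (saw '/*')
exit COMMENT mode (now at pos=24)
pos=25: emit NUM '0' (now at pos=26)
pos=26: enter STRING mode
pos=26: emit STR "hi" (now at pos=30)
pos=30: emit SEMI ';'
DONE. 7 tokens: [NUM, MINUS, PLUS, NUM, NUM, STR, SEMI]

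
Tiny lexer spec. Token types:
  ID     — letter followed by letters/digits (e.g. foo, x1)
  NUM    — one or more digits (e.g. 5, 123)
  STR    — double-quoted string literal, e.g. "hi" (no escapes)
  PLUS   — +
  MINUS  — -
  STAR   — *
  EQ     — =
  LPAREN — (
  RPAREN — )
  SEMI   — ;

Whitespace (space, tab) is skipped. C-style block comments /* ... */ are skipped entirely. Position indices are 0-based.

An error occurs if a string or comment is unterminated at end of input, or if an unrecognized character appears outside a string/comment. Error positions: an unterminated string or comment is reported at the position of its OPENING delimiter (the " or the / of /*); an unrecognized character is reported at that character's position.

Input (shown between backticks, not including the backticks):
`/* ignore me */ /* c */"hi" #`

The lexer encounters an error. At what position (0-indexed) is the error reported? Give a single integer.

pos=0: enter COMMENT mode (saw '/*')
exit COMMENT mode (now at pos=15)
pos=16: enter COMMENT mode (saw '/*')
exit COMMENT mode (now at pos=23)
pos=23: enter STRING mode
pos=23: emit STR "hi" (now at pos=27)
pos=28: ERROR — unrecognized char '#'

Answer: 28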